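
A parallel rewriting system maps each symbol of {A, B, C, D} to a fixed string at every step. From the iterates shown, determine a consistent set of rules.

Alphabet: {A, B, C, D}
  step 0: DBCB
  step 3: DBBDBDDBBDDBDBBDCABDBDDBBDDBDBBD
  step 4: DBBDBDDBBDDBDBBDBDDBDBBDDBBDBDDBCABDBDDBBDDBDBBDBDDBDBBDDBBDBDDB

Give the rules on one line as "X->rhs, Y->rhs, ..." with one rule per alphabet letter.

A->BD, B->BD, C->CA, D->DB

  step 3 ⇒ step 4: DBBDBDDBBDDBDBBDCABDBDDBBDDBDBBD ⇒ DB·BD·BD·DB·BD·DB·DB·BD·BD·DB·DB·BD·DB·BD·BD·DB·CA·BD·BD·DB·BD·DB·DB·BD·BD·DB·DB·BD·DB·BD·BD·DB
    A ↦ BD
    B ↦ BD
    C ↦ CA
    D ↦ DB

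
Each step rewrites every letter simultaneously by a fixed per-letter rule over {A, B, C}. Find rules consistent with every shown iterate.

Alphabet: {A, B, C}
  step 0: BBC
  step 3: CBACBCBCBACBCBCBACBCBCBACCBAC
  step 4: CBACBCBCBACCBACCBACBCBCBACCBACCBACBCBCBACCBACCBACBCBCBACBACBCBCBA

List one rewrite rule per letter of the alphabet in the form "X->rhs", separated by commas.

A->BCB, B->C, C->CBA

  step 3 ⇒ step 4: CBACBCBCBACBCBCBACBCBCBACCBAC ⇒ CBA·C·BCB·CBA·C·CBA·C·CBA·C·BCB·CBA·C·CBA·C·CBA·C·BCB·CBA·C·CBA·C·CBA·C·BCB·CBA·CBA·C·BCB·CBA
    A ↦ BCB
    B ↦ C
    C ↦ CBA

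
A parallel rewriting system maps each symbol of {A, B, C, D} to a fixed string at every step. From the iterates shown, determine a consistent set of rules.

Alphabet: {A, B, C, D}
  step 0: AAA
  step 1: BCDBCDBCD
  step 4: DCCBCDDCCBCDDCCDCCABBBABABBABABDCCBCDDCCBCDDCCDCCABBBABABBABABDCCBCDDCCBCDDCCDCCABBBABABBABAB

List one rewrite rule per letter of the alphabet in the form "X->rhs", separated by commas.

A->BCD, B->DCC, C->AB, D->B

  step 0 ⇒ step 1: AAA ⇒ BCD·BCD·BCD
    A ↦ BCD
    B ↦ DCC  (constrained at step 1)
    C ↦ AB  (constrained at step 1)
    D ↦ B  (constrained at step 1)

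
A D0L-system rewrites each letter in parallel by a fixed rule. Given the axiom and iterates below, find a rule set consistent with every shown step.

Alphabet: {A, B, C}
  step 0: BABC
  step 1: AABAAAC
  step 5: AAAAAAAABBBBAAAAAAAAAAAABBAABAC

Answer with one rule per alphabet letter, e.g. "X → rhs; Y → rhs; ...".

A->B, B->AA, C->AC

  step 0 ⇒ step 1: BABC ⇒ AA·B·AA·AC
    A ↦ B
    B ↦ AA
    C ↦ AC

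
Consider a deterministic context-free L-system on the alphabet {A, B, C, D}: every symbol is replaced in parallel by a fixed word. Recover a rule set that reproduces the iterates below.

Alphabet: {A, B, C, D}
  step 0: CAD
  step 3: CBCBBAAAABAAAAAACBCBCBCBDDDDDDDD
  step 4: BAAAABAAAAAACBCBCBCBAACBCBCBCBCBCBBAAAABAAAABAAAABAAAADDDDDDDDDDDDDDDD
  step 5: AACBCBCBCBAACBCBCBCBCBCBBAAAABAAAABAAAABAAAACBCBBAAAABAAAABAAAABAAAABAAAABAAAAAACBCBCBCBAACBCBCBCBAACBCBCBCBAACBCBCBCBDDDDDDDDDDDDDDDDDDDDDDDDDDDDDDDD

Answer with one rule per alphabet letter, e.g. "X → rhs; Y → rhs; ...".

A->CB, B->AA, C->BAA, D->DD

  step 4 ⇒ step 5: BAAAABAAAAAACBCBCBCBAACBCBCBCBCBCBBAAAABAAAABAAAABAAAADDDDDDDDDDDDDDDD ⇒ AA·CB·CB·CB·CB·AA·CB·CB·CB·CB·CB·CB·BAA·AA·BAA·AA·BAA·AA·BAA·AA·CB·CB·BAA·AA·BAA·AA·BAA·AA·BAA·AA·BAA·AA·BAA·AA·AA·CB·CB·CB·CB·AA·CB·CB·CB·CB·AA·CB·CB·CB·CB·AA·CB·CB·CB·CB·DD·DD·DD·DD·DD·DD·DD·DD·DD·DD·DD·DD·DD·DD·DD·DD
    A ↦ CB
    B ↦ AA
    C ↦ BAA
    D ↦ DD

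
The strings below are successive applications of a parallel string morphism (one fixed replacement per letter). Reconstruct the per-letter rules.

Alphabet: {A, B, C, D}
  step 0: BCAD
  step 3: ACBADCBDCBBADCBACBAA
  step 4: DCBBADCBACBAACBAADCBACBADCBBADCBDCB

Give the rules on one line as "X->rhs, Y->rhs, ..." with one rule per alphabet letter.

A->DCB, B->A, C->B, D->AC

  step 3 ⇒ step 4: ACBADCBDCBBADCBACBAA ⇒ DCB·B·A·DCB·AC·B·A·AC·B·A·A·DCB·AC·B·A·DCB·B·A·DCB·DCB
    A ↦ DCB
    B ↦ A
    C ↦ B
    D ↦ AC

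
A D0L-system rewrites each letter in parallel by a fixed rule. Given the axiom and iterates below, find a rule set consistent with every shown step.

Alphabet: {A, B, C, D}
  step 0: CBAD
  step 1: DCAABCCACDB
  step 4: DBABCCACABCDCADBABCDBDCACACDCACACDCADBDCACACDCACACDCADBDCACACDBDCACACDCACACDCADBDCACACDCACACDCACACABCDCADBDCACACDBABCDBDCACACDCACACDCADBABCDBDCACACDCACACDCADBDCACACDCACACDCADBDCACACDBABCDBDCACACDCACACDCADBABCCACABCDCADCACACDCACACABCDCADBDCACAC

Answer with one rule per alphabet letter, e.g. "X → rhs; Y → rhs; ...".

A->CAC, B->ABC, C->DCA, D->DB

  step 0 ⇒ step 1: CBAD ⇒ DCA·ABC·CAC·DB
    A ↦ CAC
    B ↦ ABC
    C ↦ DCA
    D ↦ DB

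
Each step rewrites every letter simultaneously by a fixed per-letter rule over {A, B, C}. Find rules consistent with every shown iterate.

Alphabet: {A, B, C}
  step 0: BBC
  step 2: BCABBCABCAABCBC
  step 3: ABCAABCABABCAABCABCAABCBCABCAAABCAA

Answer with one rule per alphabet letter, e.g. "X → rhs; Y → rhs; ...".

  step 2 ⇒ step 3: BCABBCABCAABCBC ⇒ AB·CAA·BC·AB·AB·CAA·BC·AB·CAA·BC·BC·AB·CAA·AB·CAA
    A ↦ BC
    B ↦ AB
    C ↦ CAA

A->BC, B->AB, C->CAA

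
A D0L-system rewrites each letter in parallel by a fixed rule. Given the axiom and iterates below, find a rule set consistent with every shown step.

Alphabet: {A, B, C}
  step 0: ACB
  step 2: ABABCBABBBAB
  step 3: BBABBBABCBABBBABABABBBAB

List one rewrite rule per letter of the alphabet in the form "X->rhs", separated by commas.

  step 2 ⇒ step 3: ABABCBABBBAB ⇒ BB·AB·BB·AB·CB·AB·BB·AB·AB·AB·BB·AB
    A ↦ BB
    B ↦ AB
    C ↦ CB

A->BB, B->AB, C->CB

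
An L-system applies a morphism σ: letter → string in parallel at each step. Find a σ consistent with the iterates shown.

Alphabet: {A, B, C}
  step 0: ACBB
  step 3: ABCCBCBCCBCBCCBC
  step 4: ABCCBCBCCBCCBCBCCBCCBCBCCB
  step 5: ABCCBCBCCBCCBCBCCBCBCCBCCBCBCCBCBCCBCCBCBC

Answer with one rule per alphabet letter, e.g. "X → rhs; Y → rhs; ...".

A->AB, B->C, C->CB

  step 4 ⇒ step 5: ABCCBCBCCBCCBCBCCBCCBCBCCB ⇒ AB·C·CB·CB·C·CB·C·CB·CB·C·CB·CB·C·CB·C·CB·CB·C·CB·CB·C·CB·C·CB·CB·C
    A ↦ AB
    B ↦ C
    C ↦ CB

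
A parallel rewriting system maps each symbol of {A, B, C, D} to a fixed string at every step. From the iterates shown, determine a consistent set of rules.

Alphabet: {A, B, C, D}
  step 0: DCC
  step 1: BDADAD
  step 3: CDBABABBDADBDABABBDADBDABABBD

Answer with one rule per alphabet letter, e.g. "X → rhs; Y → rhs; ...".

  step 0 ⇒ step 1: DCC ⇒ BD·AD·AD
    C ↦ AD
    D ↦ BD
    A ↦ CDB  (constrained at step 1)
    B ↦ AB  (constrained at step 1)

A->CDB, B->AB, C->AD, D->BD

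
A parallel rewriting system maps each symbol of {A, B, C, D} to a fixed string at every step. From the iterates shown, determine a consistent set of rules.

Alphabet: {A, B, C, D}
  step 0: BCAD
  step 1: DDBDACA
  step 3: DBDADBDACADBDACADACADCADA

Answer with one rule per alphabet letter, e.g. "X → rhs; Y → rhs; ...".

  step 0 ⇒ step 1: BCAD ⇒ D·DB·DA·CA
    A ↦ DA
    B ↦ D
    C ↦ DB
    D ↦ CA

A->DA, B->D, C->DB, D->CA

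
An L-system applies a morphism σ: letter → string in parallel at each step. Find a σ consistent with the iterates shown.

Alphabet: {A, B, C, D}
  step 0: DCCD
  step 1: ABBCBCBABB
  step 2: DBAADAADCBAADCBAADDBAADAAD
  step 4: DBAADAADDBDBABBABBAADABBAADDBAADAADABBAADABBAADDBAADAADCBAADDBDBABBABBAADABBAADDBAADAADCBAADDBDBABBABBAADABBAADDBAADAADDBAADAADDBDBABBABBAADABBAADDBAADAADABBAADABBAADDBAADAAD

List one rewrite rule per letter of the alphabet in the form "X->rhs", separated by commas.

  step 1 ⇒ step 2: ABBCBCBABB ⇒ DB·AAD·AAD·CB·AAD·CB·AAD·DB·AAD·AAD
    A ↦ DB
    B ↦ AAD
    C ↦ CB
  step 0 ⇒ step 1: DCCD ⇒ ABB·CB·CB·ABB
    D ↦ ABB

A->DB, B->AAD, C->CB, D->ABB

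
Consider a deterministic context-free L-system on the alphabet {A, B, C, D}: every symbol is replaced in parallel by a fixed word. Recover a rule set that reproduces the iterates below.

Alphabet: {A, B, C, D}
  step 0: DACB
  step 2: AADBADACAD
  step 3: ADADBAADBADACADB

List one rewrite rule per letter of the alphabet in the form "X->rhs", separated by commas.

  step 2 ⇒ step 3: AADBADACAD ⇒ AD·AD·B·A·AD·B·AD·AC·AD·B
    A ↦ AD
    B ↦ A
    C ↦ AC
    D ↦ B

A->AD, B->A, C->AC, D->B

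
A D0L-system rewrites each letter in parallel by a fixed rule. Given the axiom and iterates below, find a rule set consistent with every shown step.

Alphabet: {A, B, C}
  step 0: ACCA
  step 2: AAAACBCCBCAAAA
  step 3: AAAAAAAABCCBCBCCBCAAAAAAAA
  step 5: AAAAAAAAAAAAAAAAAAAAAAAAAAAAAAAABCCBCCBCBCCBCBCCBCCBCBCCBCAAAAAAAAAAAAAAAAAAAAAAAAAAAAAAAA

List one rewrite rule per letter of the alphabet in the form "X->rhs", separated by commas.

A->AA, B->C, C->BC

  step 2 ⇒ step 3: AAAACBCCBCAAAA ⇒ AA·AA·AA·AA·BC·C·BC·BC·C·BC·AA·AA·AA·AA
    A ↦ AA
    B ↦ C
    C ↦ BC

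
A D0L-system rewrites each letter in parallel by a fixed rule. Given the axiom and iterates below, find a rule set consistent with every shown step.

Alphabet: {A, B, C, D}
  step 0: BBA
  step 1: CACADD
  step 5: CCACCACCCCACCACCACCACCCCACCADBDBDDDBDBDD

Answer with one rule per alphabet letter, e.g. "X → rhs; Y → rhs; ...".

  step 0 ⇒ step 1: BBA ⇒ CA·CA·DD
    A ↦ DD
    B ↦ CA
    C ↦ DB  (constrained at step 1)
    D ↦ C  (constrained at step 1)

A->DD, B->CA, C->DB, D->C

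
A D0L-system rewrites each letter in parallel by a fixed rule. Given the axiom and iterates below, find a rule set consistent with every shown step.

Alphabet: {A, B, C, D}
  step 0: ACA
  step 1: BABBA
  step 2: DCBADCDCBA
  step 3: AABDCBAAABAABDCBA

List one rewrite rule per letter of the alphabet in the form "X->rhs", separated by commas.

A->BA, B->DC, C->B, D->AA

  step 2 ⇒ step 3: DCBADCDCBA ⇒ AA·B·DC·BA·AA·B·AA·B·DC·BA
    A ↦ BA
    B ↦ DC
    C ↦ B
    D ↦ AA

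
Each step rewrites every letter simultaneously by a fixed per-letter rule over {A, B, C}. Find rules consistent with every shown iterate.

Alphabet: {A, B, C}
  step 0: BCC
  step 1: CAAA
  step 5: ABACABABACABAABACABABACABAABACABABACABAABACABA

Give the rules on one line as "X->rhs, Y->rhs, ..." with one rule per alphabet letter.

A->BA, B->CA, C->A

  step 0 ⇒ step 1: BCC ⇒ CA·A·A
    B ↦ CA
    C ↦ A
    A ↦ BA  (constrained at step 1)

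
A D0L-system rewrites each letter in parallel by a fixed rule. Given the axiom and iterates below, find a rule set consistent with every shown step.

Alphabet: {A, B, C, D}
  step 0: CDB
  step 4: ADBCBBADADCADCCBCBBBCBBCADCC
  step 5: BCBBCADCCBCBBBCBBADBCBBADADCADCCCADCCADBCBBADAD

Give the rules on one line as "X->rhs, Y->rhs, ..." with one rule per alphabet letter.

A->B, B->C, C->AD, D->CBB

  step 4 ⇒ step 5: ADBCBBADADCADCCBCBBBCBBCADCC ⇒ B·CBB·C·AD·C·C·B·CBB·B·CBB·AD·B·CBB·AD·AD·C·AD·C·C·C·AD·C·C·AD·B·CBB·AD·AD
    A ↦ B
    B ↦ C
    C ↦ AD
    D ↦ CBB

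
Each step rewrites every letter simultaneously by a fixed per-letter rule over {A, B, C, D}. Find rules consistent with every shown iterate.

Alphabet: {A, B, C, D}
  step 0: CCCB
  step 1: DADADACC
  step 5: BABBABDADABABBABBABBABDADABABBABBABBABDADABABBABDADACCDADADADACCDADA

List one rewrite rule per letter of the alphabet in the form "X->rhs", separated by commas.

A->B, B->CC, C->DA, D->BA

  step 0 ⇒ step 1: CCCB ⇒ DA·DA·DA·CC
    B ↦ CC
    C ↦ DA
    A ↦ B  (constrained at step 1)
    D ↦ BA  (constrained at step 1)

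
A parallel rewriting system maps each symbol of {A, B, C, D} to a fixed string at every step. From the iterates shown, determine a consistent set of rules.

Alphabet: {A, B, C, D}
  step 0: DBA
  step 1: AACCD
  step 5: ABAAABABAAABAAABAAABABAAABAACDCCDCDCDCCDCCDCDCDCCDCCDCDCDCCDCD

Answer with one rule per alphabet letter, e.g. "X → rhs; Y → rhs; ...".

  step 0 ⇒ step 1: DBA ⇒ AA·C·CD
    A ↦ CD
    B ↦ C
    D ↦ AA
    C ↦ AB  (constrained at step 1)

A->CD, B->C, C->AB, D->AA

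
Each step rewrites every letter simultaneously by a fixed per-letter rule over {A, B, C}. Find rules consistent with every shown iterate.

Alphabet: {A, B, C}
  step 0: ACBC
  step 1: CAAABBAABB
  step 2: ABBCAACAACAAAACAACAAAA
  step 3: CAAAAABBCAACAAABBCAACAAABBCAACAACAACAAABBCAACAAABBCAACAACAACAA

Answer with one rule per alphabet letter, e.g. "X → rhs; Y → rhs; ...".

A->CAA, B->A, C->ABB

  step 2 ⇒ step 3: ABBCAACAACAAAACAACAAAA ⇒ CAA·A·A·ABB·CAA·CAA·ABB·CAA·CAA·ABB·CAA·CAA·CAA·CAA·ABB·CAA·CAA·ABB·CAA·CAA·CAA·CAA
    A ↦ CAA
    B ↦ A
    C ↦ ABB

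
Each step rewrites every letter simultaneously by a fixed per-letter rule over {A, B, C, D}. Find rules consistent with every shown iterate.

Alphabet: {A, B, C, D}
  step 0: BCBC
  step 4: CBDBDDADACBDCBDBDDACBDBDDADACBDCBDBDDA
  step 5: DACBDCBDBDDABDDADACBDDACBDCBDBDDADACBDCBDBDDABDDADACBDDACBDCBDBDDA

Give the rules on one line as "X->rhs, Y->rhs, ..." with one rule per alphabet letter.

  step 4 ⇒ step 5: CBDBDDADACBDCBDBDDACBDBDDADACBDCBDBDDA ⇒ DA·C·BD·C·BD·BD·DA·BD·DA·DA·C·BD·DA·C·BD·C·BD·BD·DA·DA·C·BD·C·BD·BD·DA·BD·DA·DA·C·BD·DA·C·BD·C·BD·BD·DA
    A ↦ DA
    B ↦ C
    C ↦ DA
    D ↦ BD

A->DA, B->C, C->DA, D->BD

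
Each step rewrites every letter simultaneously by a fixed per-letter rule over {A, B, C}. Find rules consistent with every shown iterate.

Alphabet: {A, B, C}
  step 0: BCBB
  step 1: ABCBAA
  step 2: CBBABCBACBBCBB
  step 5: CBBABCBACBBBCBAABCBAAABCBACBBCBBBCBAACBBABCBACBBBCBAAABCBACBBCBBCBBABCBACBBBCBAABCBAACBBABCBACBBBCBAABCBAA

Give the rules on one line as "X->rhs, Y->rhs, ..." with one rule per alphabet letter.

  step 1 ⇒ step 2: ABCBAA ⇒ CBB·A·BCB·A·CBB·CBB
    A ↦ CBB
    B ↦ A
    C ↦ BCB

A->CBB, B->A, C->BCB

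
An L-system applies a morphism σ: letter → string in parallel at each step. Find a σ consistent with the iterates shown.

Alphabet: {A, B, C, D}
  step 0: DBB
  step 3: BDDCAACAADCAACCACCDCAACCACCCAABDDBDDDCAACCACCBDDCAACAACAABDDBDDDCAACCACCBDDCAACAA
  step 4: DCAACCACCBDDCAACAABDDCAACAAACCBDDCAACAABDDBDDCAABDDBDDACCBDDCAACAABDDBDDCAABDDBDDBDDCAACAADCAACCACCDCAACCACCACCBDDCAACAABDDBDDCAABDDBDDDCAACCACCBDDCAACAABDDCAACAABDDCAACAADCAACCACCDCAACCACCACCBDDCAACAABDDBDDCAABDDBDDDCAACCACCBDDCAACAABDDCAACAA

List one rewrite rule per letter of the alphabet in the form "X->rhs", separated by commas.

  step 3 ⇒ step 4: BDDCAACAADCAACCACCDCAACCACCCAABDDBDDDCAACCACCBDDCAACAACAABDDBDDDCAACCACCBDDCAACAA ⇒ DCA·ACC·ACC·BDD·CAA·CAA·BDD·CAA·CAA·ACC·BDD·CAA·CAA·BDD·BDD·CAA·BDD·BDD·ACC·BDD·CAA·CAA·BDD·BDD·CAA·BDD·BDD·BDD·CAA·CAA·DCA·ACC·ACC·DCA·ACC·ACC·ACC·BDD·CAA·CAA·BDD·BDD·CAA·BDD·BDD·DCA·ACC·ACC·BDD·CAA·CAA·BDD·CAA·CAA·BDD·CAA·CAA·DCA·ACC·ACC·DCA·ACC·ACC·ACC·BDD·CAA·CAA·BDD·BDD·CAA·BDD·BDD·DCA·ACC·ACC·BDD·CAA·CAA·BDD·CAA·CAA
    A ↦ CAA
    B ↦ DCA
    C ↦ BDD
    D ↦ ACC

A->CAA, B->DCA, C->BDD, D->ACC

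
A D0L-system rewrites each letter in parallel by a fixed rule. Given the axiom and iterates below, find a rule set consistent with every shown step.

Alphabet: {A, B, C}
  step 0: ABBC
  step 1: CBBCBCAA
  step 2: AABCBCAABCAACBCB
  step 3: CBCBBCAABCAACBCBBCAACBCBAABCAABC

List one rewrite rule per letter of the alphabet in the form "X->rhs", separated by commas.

A->CB, B->BC, C->AA

  step 2 ⇒ step 3: AABCBCAABCAACBCB ⇒ CB·CB·BC·AA·BC·AA·CB·CB·BC·AA·CB·CB·AA·BC·AA·BC
    A ↦ CB
    B ↦ BC
    C ↦ AA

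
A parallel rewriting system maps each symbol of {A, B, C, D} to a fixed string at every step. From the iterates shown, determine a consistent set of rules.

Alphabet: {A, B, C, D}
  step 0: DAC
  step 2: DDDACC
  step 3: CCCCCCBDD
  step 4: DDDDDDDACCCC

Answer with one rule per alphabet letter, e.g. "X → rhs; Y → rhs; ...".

A->B, B->DA, C->D, D->CC

  step 3 ⇒ step 4: CCCCCCBDD ⇒ D·D·D·D·D·D·DA·CC·CC
    B ↦ DA
    C ↦ D
    D ↦ CC
  step 2 ⇒ step 3: DDDACC ⇒ CC·CC·CC·B·D·D
    A ↦ B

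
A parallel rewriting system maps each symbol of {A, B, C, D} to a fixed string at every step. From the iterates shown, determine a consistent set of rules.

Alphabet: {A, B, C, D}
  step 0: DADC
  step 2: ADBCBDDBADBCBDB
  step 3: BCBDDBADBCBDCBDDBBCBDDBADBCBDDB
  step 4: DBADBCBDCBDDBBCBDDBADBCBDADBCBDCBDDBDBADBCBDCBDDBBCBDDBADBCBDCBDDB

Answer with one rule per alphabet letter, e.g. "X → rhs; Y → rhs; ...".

  step 3 ⇒ step 4: BCBDDBADBCBDCBDDBBCBDDBADBCBDDB ⇒ DB·A·DB·CBD·CBD·DB·B·CBD·DB·A·DB·CBD·A·DB·CBD·CBD·DB·DB·A·DB·CBD·CBD·DB·B·CBD·DB·A·DB·CBD·CBD·DB
    A ↦ B
    B ↦ DB
    C ↦ A
    D ↦ CBD

A->B, B->DB, C->A, D->CBD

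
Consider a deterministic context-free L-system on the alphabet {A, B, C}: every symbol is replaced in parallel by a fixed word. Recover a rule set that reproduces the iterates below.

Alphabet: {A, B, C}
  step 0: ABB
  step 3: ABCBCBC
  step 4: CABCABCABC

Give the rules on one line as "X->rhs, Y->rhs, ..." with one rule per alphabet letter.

  step 3 ⇒ step 4: ABCBCBC ⇒ C·A·BC·A·BC·A·BC
    A ↦ C
    B ↦ A
    C ↦ BC

A->C, B->A, C->BC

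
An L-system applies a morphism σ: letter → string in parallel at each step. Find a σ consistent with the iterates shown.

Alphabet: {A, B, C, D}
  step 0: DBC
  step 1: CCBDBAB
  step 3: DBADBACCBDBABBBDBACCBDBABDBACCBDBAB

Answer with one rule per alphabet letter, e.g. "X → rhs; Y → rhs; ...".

  step 0 ⇒ step 1: DBC ⇒ CCB·DBA·B
    B ↦ DBA
    C ↦ B
    D ↦ CCB
    A ↦ B  (constrained at step 1)

A->B, B->DBA, C->B, D->CCB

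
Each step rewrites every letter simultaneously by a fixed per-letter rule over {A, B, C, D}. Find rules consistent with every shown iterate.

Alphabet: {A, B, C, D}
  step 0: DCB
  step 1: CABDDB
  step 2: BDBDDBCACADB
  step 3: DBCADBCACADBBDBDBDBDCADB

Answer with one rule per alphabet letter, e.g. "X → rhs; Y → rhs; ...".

A->BD, B->DB, C->BD, D->CA

  step 2 ⇒ step 3: BDBDDBCACADB ⇒ DB·CA·DB·CA·CA·DB·BD·BD·BD·BD·CA·DB
    A ↦ BD
    B ↦ DB
    C ↦ BD
    D ↦ CA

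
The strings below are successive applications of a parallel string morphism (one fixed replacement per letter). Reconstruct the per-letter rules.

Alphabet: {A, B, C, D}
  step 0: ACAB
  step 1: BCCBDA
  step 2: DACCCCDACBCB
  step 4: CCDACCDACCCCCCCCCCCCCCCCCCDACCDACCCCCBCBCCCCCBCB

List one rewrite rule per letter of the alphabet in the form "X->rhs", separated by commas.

  step 1 ⇒ step 2: BCCBDA ⇒ DA·CC·CC·DA·CBC·B
    A ↦ B
    B ↦ DA
    C ↦ CC
    D ↦ CBC

A->B, B->DA, C->CC, D->CBC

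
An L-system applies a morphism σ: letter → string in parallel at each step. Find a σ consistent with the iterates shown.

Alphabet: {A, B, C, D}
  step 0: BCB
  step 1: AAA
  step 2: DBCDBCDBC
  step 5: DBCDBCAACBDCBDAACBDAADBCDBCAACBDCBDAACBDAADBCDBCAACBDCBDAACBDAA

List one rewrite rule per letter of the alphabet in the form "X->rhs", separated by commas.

A->DBC, B->A, C->A, D->CBD

  step 1 ⇒ step 2: AAA ⇒ DBC·DBC·DBC
    A ↦ DBC
  step 0 ⇒ step 1: BCB ⇒ A·A·A
    B ↦ A
  step 0 ⇒ step 1: BCB ⇒ A·A·A
    C ↦ A
    D ↦ CBD  (constrained at step 2)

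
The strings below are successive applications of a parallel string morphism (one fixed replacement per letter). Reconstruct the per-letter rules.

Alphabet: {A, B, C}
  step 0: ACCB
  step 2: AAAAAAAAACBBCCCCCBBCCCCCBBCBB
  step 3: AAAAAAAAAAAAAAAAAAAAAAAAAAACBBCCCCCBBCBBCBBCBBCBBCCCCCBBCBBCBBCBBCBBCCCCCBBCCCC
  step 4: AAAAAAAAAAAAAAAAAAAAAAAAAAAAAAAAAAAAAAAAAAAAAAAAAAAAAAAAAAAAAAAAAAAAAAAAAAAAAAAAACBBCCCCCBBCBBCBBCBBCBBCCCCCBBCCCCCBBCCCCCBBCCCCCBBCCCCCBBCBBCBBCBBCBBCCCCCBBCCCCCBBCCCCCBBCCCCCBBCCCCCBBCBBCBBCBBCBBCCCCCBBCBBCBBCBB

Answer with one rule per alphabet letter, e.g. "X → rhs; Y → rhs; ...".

A->AAA, B->CC, C->CBB

  step 3 ⇒ step 4: AAAAAAAAAAAAAAAAAAAAAAAAAAACBBCCCCCBBCBBCBBCBBCBBCCCCCBBCBBCBBCBBCBBCCCCCBBCCCC ⇒ AAA·AAA·AAA·AAA·AAA·AAA·AAA·AAA·AAA·AAA·AAA·AAA·AAA·AAA·AAA·AAA·AAA·AAA·AAA·AAA·AAA·AAA·AAA·AAA·AAA·AAA·AAA·CBB·CC·CC·CBB·CBB·CBB·CBB·CBB·CC·CC·CBB·CC·CC·CBB·CC·CC·CBB·CC·CC·CBB·CC·CC·CBB·CBB·CBB·CBB·CBB·CC·CC·CBB·CC·CC·CBB·CC·CC·CBB·CC·CC·CBB·CC·CC·CBB·CBB·CBB·CBB·CBB·CC·CC·CBB·CBB·CBB·CBB
    A ↦ AAA
    B ↦ CC
    C ↦ CBB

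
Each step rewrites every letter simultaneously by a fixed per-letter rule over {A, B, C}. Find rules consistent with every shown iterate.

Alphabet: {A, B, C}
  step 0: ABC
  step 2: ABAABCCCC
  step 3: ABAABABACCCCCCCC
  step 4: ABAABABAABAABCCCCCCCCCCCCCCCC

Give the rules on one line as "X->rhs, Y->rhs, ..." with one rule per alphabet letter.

  step 3 ⇒ step 4: ABAABABACCCCCCCC ⇒ AB·A·AB·AB·A·AB·A·AB·CC·CC·CC·CC·CC·CC·CC·CC
    A ↦ AB
    B ↦ A
    C ↦ CC

A->AB, B->A, C->CC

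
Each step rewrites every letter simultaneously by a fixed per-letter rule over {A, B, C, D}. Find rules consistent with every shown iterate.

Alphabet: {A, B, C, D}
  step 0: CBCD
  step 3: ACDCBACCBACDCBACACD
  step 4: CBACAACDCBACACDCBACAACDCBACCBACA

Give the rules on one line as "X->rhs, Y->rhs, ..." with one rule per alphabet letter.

A->CB, B->D, C->AC, D->A

  step 3 ⇒ step 4: ACDCBACCBACDCBACACD ⇒ CB·AC·A·AC·D·CB·AC·AC·D·CB·AC·A·AC·D·CB·AC·CB·AC·A
    A ↦ CB
    B ↦ D
    C ↦ AC
    D ↦ A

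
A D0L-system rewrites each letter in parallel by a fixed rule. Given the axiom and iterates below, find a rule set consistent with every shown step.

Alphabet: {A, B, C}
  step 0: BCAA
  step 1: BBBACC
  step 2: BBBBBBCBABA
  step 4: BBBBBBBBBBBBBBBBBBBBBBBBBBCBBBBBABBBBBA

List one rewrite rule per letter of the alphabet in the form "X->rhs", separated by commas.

  step 1 ⇒ step 2: BBBACC ⇒ BB·BB·BB·C·BA·BA
    A ↦ C
    B ↦ BB
    C ↦ BA

A->C, B->BB, C->BA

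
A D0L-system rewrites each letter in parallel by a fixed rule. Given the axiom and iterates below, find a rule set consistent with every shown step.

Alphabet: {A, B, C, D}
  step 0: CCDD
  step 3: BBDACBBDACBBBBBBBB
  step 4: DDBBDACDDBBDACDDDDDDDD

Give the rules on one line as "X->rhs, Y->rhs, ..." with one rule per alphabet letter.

  step 3 ⇒ step 4: BBDACBBDACBBBBBBBB ⇒ D·D·BB·D·AC·D·D·BB·D·AC·D·D·D·D·D·D·D·D
    A ↦ D
    B ↦ D
    C ↦ AC
    D ↦ BB

A->D, B->D, C->AC, D->BB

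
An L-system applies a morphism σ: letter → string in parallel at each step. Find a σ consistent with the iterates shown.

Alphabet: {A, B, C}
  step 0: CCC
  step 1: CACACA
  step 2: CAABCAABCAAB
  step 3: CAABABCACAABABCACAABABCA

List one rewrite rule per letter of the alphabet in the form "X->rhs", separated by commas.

A->AB, B->CA, C->CA

  step 2 ⇒ step 3: CAABCAABCAAB ⇒ CA·AB·AB·CA·CA·AB·AB·CA·CA·AB·AB·CA
    A ↦ AB
    B ↦ CA
    C ↦ CA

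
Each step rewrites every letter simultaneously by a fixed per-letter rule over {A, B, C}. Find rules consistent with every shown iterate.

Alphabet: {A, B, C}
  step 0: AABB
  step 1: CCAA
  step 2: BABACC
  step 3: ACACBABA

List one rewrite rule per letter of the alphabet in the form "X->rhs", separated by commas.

A->C, B->A, C->BA

  step 2 ⇒ step 3: BABACC ⇒ A·C·A·C·BA·BA
    A ↦ C
    B ↦ A
    C ↦ BA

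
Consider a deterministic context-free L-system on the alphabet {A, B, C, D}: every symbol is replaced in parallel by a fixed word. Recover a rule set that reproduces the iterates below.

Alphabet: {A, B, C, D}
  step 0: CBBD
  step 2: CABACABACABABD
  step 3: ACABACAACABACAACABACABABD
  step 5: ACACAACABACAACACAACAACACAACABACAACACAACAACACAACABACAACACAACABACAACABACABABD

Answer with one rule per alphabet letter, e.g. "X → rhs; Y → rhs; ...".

A->CA, B->BA, C->A, D->BD

  step 2 ⇒ step 3: CABACABACABABD ⇒ A·CA·BA·CA·A·CA·BA·CA·A·CA·BA·CA·BA·BD
    A ↦ CA
    B ↦ BA
    C ↦ A
    D ↦ BD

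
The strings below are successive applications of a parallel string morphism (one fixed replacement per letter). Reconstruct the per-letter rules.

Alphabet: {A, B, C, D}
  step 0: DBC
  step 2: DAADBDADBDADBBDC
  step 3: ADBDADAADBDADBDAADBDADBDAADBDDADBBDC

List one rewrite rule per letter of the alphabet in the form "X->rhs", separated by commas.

A->DA, B->D, C->BDC, D->ADB

  step 2 ⇒ step 3: DAADBDADBDADBBDC ⇒ ADB·DA·DA·ADB·D·ADB·DA·ADB·D·ADB·DA·ADB·D·D·ADB·BDC
    A ↦ DA
    B ↦ D
    C ↦ BDC
    D ↦ ADB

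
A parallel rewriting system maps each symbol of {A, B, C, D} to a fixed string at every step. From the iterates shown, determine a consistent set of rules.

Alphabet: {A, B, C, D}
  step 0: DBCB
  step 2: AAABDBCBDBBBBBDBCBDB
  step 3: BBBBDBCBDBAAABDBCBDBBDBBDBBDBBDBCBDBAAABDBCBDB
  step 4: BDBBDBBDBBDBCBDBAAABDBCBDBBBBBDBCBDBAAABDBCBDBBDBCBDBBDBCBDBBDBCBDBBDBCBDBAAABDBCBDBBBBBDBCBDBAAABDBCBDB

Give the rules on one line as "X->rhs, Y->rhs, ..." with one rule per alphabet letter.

A->B, B->BDB, C->AAA, D->C

  step 3 ⇒ step 4: BBBBDBCBDBAAABDBCBDBBDBBDBBDBBDBCBDBAAABDBCBDB ⇒ BDB·BDB·BDB·BDB·C·BDB·AAA·BDB·C·BDB·B·B·B·BDB·C·BDB·AAA·BDB·C·BDB·BDB·C·BDB·BDB·C·BDB·BDB·C·BDB·BDB·C·BDB·AAA·BDB·C·BDB·B·B·B·BDB·C·BDB·AAA·BDB·C·BDB
    A ↦ B
    B ↦ BDB
    C ↦ AAA
    D ↦ C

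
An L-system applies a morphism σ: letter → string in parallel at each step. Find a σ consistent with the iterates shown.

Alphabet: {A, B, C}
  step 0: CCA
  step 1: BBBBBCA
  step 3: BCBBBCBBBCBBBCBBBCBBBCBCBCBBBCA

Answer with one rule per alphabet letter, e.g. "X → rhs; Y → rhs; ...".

A->BCA, B->BC, C->BB

  step 0 ⇒ step 1: CCA ⇒ BB·BB·BCA
    A ↦ BCA
    C ↦ BB
    B ↦ BC  (constrained at step 1)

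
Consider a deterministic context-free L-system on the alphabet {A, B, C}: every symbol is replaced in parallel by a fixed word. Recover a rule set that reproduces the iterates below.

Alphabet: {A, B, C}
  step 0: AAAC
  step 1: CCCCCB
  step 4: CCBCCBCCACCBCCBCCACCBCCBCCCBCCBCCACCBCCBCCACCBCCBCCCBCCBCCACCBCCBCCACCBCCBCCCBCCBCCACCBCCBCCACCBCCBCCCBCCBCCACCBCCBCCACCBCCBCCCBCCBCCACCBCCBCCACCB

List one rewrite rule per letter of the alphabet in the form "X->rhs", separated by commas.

  step 0 ⇒ step 1: AAAC ⇒ C·C·C·CCB
    A ↦ C
    C ↦ CCB
    B ↦ CCA  (constrained at step 1)

A->C, B->CCA, C->CCB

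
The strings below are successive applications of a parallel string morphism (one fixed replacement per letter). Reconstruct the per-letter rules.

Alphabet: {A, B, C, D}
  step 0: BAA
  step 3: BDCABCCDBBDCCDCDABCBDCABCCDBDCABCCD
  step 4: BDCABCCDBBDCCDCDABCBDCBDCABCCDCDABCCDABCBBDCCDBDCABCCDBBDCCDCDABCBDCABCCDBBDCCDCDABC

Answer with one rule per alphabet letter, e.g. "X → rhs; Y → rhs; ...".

  step 3 ⇒ step 4: BDCABCCDBBDCCDCDABCBDCABCCDBDCABCCD ⇒ BDC·ABC·CD·B·BDC·CD·CD·ABC·BDC·BDC·ABC·CD·CD·ABC·CD·ABC·B·BDC·CD·BDC·ABC·CD·B·BDC·CD·CD·ABC·BDC·ABC·CD·B·BDC·CD·CD·ABC
    A ↦ B
    B ↦ BDC
    C ↦ CD
    D ↦ ABC

A->B, B->BDC, C->CD, D->ABC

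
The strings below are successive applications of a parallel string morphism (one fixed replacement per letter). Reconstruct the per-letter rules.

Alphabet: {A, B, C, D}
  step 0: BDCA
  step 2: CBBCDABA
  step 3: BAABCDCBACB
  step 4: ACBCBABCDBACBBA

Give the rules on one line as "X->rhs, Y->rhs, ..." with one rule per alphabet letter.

A->CB, B->A, C->B, D->CD

  step 3 ⇒ step 4: BAABCDCBACB ⇒ A·CB·CB·A·B·CD·B·A·CB·B·A
    A ↦ CB
    B ↦ A
    C ↦ B
    D ↦ CD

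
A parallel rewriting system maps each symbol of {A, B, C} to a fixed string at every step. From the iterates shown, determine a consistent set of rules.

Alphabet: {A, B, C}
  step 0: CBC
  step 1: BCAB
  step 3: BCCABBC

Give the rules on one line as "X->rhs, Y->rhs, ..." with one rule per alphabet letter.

  step 0 ⇒ step 1: CBC ⇒ B·CA·B
    B ↦ CA
    C ↦ B
    A ↦ C  (constrained at step 1)

A->C, B->CA, C->B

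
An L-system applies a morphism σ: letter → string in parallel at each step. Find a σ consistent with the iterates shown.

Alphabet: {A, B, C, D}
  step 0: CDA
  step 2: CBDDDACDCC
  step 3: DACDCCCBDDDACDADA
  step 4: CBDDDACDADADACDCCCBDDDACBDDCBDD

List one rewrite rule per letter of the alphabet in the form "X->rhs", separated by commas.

A->BDD, B->CD, C->DA, D->C

  step 3 ⇒ step 4: DACDCCCBDDDACDADA ⇒ C·BDD·DA·C·DA·DA·DA·CD·C·C·C·BDD·DA·C·BDD·C·BDD
    A ↦ BDD
    B ↦ CD
    C ↦ DA
    D ↦ C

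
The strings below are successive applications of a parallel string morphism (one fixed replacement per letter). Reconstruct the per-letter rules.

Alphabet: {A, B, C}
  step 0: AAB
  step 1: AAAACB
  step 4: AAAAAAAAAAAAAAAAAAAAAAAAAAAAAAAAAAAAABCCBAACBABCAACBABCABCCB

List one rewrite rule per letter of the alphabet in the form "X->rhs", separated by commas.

A->AA, B->CB, C->ABC

  step 0 ⇒ step 1: AAB ⇒ AA·AA·CB
    A ↦ AA
    B ↦ CB
    C ↦ ABC  (constrained at step 1)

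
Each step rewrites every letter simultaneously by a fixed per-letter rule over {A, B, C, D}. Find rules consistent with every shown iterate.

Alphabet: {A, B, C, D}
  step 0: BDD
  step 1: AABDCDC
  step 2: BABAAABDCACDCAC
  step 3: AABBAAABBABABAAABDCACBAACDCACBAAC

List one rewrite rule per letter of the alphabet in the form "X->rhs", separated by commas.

A->BA, B->AAB, C->AC, D->DC

  step 2 ⇒ step 3: BABAAABDCACDCAC ⇒ AAB·BA·AAB·BA·BA·BA·AAB·DC·AC·BA·AC·DC·AC·BA·AC
    A ↦ BA
    B ↦ AAB
    C ↦ AC
    D ↦ DC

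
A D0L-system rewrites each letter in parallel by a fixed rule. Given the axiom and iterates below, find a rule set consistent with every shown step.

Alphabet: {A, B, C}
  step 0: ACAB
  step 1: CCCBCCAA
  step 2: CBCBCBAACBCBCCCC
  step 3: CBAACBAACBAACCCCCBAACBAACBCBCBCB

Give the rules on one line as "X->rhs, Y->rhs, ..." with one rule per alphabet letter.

  step 2 ⇒ step 3: CBCBCBAACBCBCCCC ⇒ CB·AA·CB·AA·CB·AA·CC·CC·CB·AA·CB·AA·CB·CB·CB·CB
    A ↦ CC
    B ↦ AA
    C ↦ CB

A->CC, B->AA, C->CB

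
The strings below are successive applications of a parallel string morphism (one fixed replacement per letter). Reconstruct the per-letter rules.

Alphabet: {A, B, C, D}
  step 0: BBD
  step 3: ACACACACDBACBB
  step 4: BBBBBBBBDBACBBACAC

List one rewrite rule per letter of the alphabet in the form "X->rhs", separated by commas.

  step 3 ⇒ step 4: ACACACACDBACBB ⇒ B·B·B·B·B·B·B·B·DB·AC·B·B·AC·AC
    A ↦ B
    B ↦ AC
    C ↦ B
    D ↦ DB

A->B, B->AC, C->B, D->DB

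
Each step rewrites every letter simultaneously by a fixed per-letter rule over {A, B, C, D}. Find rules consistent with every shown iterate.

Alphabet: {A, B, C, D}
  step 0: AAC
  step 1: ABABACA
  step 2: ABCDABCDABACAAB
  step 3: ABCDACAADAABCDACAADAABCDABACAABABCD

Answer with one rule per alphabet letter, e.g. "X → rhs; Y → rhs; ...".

A->AB, B->CD, C->ACA, D->ADA

  step 2 ⇒ step 3: ABCDABCDABACAAB ⇒ AB·CD·ACA·ADA·AB·CD·ACA·ADA·AB·CD·AB·ACA·AB·AB·CD
    A ↦ AB
    B ↦ CD
    C ↦ ACA
    D ↦ ADA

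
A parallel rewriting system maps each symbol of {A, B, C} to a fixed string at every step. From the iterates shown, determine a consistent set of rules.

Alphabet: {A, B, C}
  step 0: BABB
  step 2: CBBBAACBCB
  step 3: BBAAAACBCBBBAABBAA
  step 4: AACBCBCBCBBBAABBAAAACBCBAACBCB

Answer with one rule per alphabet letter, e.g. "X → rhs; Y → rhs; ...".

A->CB, B->A, C->BBA

  step 3 ⇒ step 4: BBAAAACBCBBBAABBAA ⇒ A·A·CB·CB·CB·CB·BBA·A·BBA·A·A·A·CB·CB·A·A·CB·CB
    A ↦ CB
    B ↦ A
    C ↦ BBA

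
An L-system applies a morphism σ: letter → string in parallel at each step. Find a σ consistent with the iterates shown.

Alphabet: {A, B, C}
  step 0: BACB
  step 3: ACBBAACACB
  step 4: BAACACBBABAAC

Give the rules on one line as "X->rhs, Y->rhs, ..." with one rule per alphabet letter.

  step 3 ⇒ step 4: ACBBAACACB ⇒ B·A·AC·AC·B·B·A·B·A·AC
    A ↦ B
    B ↦ AC
    C ↦ A

A->B, B->AC, C->A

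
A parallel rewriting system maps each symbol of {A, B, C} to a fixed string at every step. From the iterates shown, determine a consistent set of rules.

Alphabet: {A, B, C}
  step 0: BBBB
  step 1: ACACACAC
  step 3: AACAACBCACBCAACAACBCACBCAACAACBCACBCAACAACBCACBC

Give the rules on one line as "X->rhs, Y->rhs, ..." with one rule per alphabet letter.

A->AAC, B->AC, C->BC

  step 0 ⇒ step 1: BBBB ⇒ AC·AC·AC·AC
    B ↦ AC
    A ↦ AAC  (constrained at step 1)
    C ↦ BC  (constrained at step 1)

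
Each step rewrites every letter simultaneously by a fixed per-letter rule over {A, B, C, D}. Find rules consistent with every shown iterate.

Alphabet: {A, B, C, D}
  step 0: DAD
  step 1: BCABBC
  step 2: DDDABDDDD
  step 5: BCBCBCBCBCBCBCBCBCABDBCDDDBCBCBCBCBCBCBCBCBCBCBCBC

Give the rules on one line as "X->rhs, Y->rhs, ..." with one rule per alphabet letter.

A->AB, B->D, C->DD, D->BC

  step 1 ⇒ step 2: BCABBC ⇒ D·DD·AB·D·D·DD
    A ↦ AB
    B ↦ D
    C ↦ DD
  step 0 ⇒ step 1: DAD ⇒ BC·AB·BC
    D ↦ BC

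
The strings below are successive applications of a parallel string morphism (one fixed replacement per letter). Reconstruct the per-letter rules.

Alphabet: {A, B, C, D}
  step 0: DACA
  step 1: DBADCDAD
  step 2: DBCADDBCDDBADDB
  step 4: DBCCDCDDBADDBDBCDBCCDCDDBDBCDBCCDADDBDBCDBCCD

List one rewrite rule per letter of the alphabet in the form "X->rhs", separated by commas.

  step 1 ⇒ step 2: DBADCDAD ⇒ DB·C·AD·DB·CD·DB·AD·DB
    A ↦ AD
    B ↦ C
    C ↦ CD
    D ↦ DB

A->AD, B->C, C->CD, D->DB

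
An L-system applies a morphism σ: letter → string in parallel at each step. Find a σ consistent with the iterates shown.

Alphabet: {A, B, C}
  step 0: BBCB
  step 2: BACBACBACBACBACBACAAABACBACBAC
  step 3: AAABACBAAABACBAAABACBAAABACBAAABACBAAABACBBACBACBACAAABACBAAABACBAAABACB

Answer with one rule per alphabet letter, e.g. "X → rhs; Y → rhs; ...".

A->BAC, B->AAA, C->B

  step 2 ⇒ step 3: BACBACBACBACBACBACAAABACBACBAC ⇒ AAA·BAC·B·AAA·BAC·B·AAA·BAC·B·AAA·BAC·B·AAA·BAC·B·AAA·BAC·B·BAC·BAC·BAC·AAA·BAC·B·AAA·BAC·B·AAA·BAC·B
    A ↦ BAC
    B ↦ AAA
    C ↦ B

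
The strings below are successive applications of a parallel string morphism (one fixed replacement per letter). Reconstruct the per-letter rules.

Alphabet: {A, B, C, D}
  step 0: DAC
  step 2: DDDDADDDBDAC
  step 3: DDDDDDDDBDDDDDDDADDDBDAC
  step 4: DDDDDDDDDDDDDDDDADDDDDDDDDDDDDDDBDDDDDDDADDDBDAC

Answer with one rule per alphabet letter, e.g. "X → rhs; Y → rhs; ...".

A->BD, B->AD, C->AC, D->DD

  step 3 ⇒ step 4: DDDDDDDDBDDDDDDDADDDBDAC ⇒ DD·DD·DD·DD·DD·DD·DD·DD·AD·DD·DD·DD·DD·DD·DD·DD·BD·DD·DD·DD·AD·DD·BD·AC
    A ↦ BD
    B ↦ AD
    C ↦ AC
    D ↦ DD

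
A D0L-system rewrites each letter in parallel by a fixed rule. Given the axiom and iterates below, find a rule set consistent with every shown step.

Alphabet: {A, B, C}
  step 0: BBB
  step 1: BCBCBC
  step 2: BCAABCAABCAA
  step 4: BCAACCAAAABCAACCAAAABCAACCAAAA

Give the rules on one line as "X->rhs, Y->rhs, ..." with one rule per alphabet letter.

A->C, B->BC, C->AA

  step 1 ⇒ step 2: BCBCBC ⇒ BC·AA·BC·AA·BC·AA
    B ↦ BC
    C ↦ AA
    A ↦ C  (constrained at step 2)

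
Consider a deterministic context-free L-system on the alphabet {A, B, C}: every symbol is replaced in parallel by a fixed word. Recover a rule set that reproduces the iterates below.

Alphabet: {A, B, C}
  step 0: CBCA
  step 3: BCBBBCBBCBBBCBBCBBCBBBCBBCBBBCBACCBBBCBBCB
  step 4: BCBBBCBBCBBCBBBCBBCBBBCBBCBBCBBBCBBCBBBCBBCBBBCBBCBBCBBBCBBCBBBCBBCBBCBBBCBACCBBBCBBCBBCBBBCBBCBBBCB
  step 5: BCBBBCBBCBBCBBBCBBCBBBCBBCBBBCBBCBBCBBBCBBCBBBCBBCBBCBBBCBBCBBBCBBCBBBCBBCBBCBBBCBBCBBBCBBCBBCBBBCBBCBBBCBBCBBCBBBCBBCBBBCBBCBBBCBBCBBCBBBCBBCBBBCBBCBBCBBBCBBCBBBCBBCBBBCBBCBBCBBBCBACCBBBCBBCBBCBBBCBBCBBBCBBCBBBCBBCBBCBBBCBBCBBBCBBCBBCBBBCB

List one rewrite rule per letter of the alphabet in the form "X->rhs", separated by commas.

A->ACC, B->BCB, C->B

  step 4 ⇒ step 5: BCBBBCBBCBBCBBBCBBCBBBCBBCBBCBBBCBBCBBBCBBCBBBCBBCBBCBBBCBBCBBBCBBCBBCBBBCBACCBBBCBBCBBCBBBCBBCBBBCB ⇒ BCB·B·BCB·BCB·BCB·B·BCB·BCB·B·BCB·BCB·B·BCB·BCB·BCB·B·BCB·BCB·B·BCB·BCB·BCB·B·BCB·BCB·B·BCB·BCB·B·BCB·BCB·BCB·B·BCB·BCB·B·BCB·BCB·BCB·B·BCB·BCB·B·BCB·BCB·BCB·B·BCB·BCB·B·BCB·BCB·B·BCB·BCB·BCB·B·BCB·BCB·B·BCB·BCB·BCB·B·BCB·BCB·B·BCB·BCB·B·BCB·BCB·BCB·B·BCB·ACC·B·B·BCB·BCB·BCB·B·BCB·BCB·B·BCB·BCB·B·BCB·BCB·BCB·B·BCB·BCB·B·BCB·BCB·BCB·B·BCB
    A ↦ ACC
    B ↦ BCB
    C ↦ B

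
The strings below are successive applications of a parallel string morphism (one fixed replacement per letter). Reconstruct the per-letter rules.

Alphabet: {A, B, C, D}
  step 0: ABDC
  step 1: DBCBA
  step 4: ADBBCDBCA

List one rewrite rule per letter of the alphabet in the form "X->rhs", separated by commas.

  step 0 ⇒ step 1: ABDC ⇒ DB·C·B·A
    A ↦ DB
    B ↦ C
    C ↦ A
    D ↦ B

A->DB, B->C, C->A, D->B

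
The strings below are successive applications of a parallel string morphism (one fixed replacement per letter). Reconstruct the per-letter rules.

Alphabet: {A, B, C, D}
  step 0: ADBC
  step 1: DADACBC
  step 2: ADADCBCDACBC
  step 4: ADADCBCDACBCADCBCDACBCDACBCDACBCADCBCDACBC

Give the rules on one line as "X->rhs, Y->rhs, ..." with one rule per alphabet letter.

  step 1 ⇒ step 2: DADACBC ⇒ A·D·A·D·CBC·DA·CBC
    A ↦ D
    B ↦ DA
    C ↦ CBC
    D ↦ A

A->D, B->DA, C->CBC, D->A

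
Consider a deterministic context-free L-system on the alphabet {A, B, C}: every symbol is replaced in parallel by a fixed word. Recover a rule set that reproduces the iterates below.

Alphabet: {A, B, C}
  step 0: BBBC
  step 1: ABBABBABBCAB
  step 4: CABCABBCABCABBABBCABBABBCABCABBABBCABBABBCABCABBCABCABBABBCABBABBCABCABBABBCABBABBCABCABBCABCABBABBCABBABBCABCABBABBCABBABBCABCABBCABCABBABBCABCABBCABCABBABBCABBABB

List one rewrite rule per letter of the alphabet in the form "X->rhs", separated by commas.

  step 0 ⇒ step 1: BBBC ⇒ ABB·ABB·ABB·CAB
    B ↦ ABB
    C ↦ CAB
    A ↦ C  (constrained at step 1)

A->C, B->ABB, C->CAB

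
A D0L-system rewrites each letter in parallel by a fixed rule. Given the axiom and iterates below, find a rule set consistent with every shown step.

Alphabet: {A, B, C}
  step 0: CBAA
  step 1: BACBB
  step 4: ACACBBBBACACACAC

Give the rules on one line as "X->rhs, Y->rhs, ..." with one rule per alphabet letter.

  step 0 ⇒ step 1: CBAA ⇒ B·AC·B·B
    A ↦ B
    B ↦ AC
    C ↦ B

A->B, B->AC, C->B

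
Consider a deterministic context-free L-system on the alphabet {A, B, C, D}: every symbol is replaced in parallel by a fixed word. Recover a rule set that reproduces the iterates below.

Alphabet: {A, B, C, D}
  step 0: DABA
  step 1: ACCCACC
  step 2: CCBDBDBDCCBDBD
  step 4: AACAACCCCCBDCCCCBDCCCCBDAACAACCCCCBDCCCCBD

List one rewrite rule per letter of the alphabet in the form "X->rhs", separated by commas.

A->CC, B->A, C->BD, D->AC

  step 1 ⇒ step 2: ACCCACC ⇒ CC·BD·BD·BD·CC·BD·BD
    A ↦ CC
    C ↦ BD
  step 0 ⇒ step 1: DABA ⇒ AC·CC·A·CC
    B ↦ A
  step 0 ⇒ step 1: DABA ⇒ AC·CC·A·CC
    D ↦ AC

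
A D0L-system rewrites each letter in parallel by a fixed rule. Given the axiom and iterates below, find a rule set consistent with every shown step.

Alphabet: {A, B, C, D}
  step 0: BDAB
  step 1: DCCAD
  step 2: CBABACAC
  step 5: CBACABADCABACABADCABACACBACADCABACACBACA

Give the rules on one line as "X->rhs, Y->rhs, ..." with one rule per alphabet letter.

A->CA, B->D, C->BA, D->C

  step 1 ⇒ step 2: DCCAD ⇒ C·BA·BA·CA·C
    A ↦ CA
    C ↦ BA
    D ↦ C
  step 0 ⇒ step 1: BDAB ⇒ D·C·CA·D
    B ↦ D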